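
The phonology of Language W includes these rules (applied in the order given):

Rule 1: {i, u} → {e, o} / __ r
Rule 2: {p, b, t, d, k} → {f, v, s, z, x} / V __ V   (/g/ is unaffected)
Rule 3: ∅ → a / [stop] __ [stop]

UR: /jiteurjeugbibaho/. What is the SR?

Rule 1 (pre-rhotic lowering): /u/ is a high vowel immediately before /r/, so it lowers to [o]. /jiteurjeugbibaho/ → jiteorjeugbibaho.
Rule 2 (intervocalic spirantization): /t/ is a stop between vowels /i/ and /e/, so it spirantizes to the fricative [s]. /b/ is a stop between vowels /i/ and /a/, so it spirantizes to the fricative [v]. /jiteorjeugbibaho/ → jiseorjeugbivaho.
Rule 3 (stop-cluster a-epenthesis): /g/ and /b/ form a stop–stop cluster, so [a] is inserted between them. /jiseorjeugbivaho/ → jiseorjeugabivaho.

jiseorjeugabivaho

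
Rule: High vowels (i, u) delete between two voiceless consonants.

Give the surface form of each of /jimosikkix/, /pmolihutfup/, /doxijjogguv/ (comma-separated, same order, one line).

/jimosikkix/: /i/ is a high vowel flanked by voiceless consonants /s/ and /k/, so it deletes. /i/ is a high vowel flanked by voiceless consonants /k/ and /x/, so it deletes. → [jimoskkx].
/pmolihutfup/: /u/ is a high vowel flanked by voiceless consonants /h/ and /t/, so it deletes. /u/ is a high vowel flanked by voiceless consonants /f/ and /p/, so it deletes. → [pmolihtfp].
/doxijjogguv/: the rule's environment is not met; surfaces unchanged as [doxijjogguv].

jimoskkx, pmolihtfp, doxijjogguv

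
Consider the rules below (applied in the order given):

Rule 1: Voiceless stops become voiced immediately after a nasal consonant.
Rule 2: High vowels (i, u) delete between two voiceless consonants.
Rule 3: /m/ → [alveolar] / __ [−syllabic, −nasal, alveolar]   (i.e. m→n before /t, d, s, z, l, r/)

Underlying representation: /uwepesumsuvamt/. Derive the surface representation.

uwepesunsuvand

Rule 1 (post-nasal voicing): /t/ is a voiceless stop immediately after the nasal /m/, so it voices to [d]. /uwepesumsuvamt/ → uwepesumsuvamd.
Rule 2 (high vowel syncope): no segment meets the environment; /uwepesumsuvamd/ is unchanged.
Rule 3 (nasal place assimilation): /m/ precedes the alveolar consonant /s/, so it assimilates in place to [n]. /m/ precedes the alveolar consonant /d/, so it assimilates in place to [n]. /uwepesumsuvamd/ → uwepesunsuvand.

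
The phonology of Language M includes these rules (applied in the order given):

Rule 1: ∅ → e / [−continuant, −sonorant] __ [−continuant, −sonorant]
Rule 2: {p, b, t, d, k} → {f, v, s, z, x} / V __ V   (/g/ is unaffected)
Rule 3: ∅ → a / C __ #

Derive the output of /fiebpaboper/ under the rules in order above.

fievefavofera

Rule 1 (stop-cluster e-epenthesis): /b/ and /p/ form a stop–stop cluster, so [e] is inserted between them. /fiebpaboper/ → fiebepaboper.
Rule 2 (intervocalic spirantization): /b/ is a stop between vowels /e/ and /e/, so it spirantizes to the fricative [v]. /p/ is a stop between vowels /e/ and /a/, so it spirantizes to the fricative [f]. /b/ is a stop between vowels /a/ and /o/, so it spirantizes to the fricative [v]. /p/ is a stop between vowels /o/ and /e/, so it spirantizes to the fricative [f]. /fiebepaboper/ → fievefavofer.
Rule 3 (final a-epenthesis): the form ends in the consonant /r/, so [a] is inserted word-finally. /fievefavofer/ → fievefavofera.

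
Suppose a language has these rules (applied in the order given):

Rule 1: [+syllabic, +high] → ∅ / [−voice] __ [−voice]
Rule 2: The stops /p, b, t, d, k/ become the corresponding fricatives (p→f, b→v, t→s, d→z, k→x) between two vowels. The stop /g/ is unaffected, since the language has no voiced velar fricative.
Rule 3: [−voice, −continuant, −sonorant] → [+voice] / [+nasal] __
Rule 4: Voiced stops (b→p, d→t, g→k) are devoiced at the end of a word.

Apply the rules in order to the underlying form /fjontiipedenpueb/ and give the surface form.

Rule 1 (high vowel syncope): no segment meets the environment; /fjontiipedenpueb/ is unchanged.
Rule 2 (intervocalic spirantization): /p/ is a stop between vowels /i/ and /e/, so it spirantizes to the fricative [f]. /d/ is a stop between vowels /e/ and /e/, so it spirantizes to the fricative [z]. /fjontiipedenpueb/ → fjontiifezenpueb.
Rule 3 (post-nasal voicing): /t/ is a voiceless stop immediately after the nasal /n/, so it voices to [d]. /p/ is a voiceless stop immediately after the nasal /n/, so it voices to [b]. /fjontiifezenpueb/ → fjondiifezenbueb.
Rule 4 (final devoicing): /b/ is a voiced stop in word-final position, so it devoices to [p]. /fjondiifezenbueb/ → fjondiifezenbuep.

fjondiifezenbuep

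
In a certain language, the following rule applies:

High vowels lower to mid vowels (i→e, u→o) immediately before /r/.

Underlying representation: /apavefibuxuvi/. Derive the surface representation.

No segment of /apavefibuxuvi/ meets the structural description of the rule, so the form surfaces unchanged.

apavefibuxuvi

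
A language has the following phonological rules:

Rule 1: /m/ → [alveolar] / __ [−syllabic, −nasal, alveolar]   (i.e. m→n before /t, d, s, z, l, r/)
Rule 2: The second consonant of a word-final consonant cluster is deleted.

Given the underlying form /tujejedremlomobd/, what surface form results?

tujejedrenlomob

Rule 1 (nasal place assimilation): /m/ precedes the alveolar consonant /l/, so it assimilates in place to [n]. /tujejedremlomobd/ → tujejedrenlomobd.
Rule 2 (final cluster simplification): /d/ is the second consonant of a word-final cluster /bd/, so it deletes. /tujejedrenlomobd/ → tujejedrenlomob.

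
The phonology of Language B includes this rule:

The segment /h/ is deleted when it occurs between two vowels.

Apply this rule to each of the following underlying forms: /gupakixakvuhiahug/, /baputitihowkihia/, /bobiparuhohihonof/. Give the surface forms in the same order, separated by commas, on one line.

/gupakixakvuhiahug/: /h/ occurs between vowels /u/ and /i/, so it deletes. /h/ occurs between vowels /a/ and /u/, so it deletes. → [gupakixakvuiaug].
/baputitihowkihia/: /h/ occurs between vowels /i/ and /o/, so it deletes. /h/ occurs between vowels /i/ and /i/, so it deletes. → [baputitiowkiia].
/bobiparuhohihonof/: /h/ occurs between vowels /u/ and /o/, so it deletes. /h/ occurs between vowels /o/ and /i/, so it deletes. /h/ occurs between vowels /i/ and /o/, so it deletes. → [bobiparuoionof].

gupakixakvuiaug, baputitiowkiia, bobiparuoionof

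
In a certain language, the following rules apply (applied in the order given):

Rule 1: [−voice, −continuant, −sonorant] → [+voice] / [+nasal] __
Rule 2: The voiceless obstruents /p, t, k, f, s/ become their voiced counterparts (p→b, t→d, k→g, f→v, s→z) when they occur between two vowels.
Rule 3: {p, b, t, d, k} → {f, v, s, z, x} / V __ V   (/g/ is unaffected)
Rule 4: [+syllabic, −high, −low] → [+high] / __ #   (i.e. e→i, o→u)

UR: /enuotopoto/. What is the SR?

Rule 1 (post-nasal voicing): no segment meets the environment; /enuotopoto/ is unchanged.
Rule 2 (intervocalic voicing): /t/ is a voiceless obstruent between vowels /o/ and /o/, so it voices to [d]. /p/ is a voiceless obstruent between vowels /o/ and /o/, so it voices to [b]. /t/ is a voiceless obstruent between vowels /o/ and /o/, so it voices to [d]. /enuotopoto/ → enuodobodo.
Rule 3 (intervocalic spirantization): /d/ is a stop between vowels /o/ and /o/, so it spirantizes to the fricative [z]. /b/ is a stop between vowels /o/ and /o/, so it spirantizes to the fricative [v]. /d/ is a stop between vowels /o/ and /o/, so it spirantizes to the fricative [z]. /enuodobodo/ → enuozovozo.
Rule 4 (final vowel raising): /o/ is a mid vowel in word-final position, so it raises to [u]. /enuozovozo/ → enuozovozu.

enuozovozu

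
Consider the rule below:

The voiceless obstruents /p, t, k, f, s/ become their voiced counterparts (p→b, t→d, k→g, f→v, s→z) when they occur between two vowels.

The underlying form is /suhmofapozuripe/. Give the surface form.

/f/ is a voiceless obstruent between vowels /o/ and /a/, so it voices to [v].
/p/ is a voiceless obstruent between vowels /a/ and /o/, so it voices to [b].
/p/ is a voiceless obstruent between vowels /i/ and /e/, so it voices to [b].
The other instance of /s/ does not occur in the required environment and remains unchanged.
Surface form: [suhmovabozuribe].

suhmovabozuribe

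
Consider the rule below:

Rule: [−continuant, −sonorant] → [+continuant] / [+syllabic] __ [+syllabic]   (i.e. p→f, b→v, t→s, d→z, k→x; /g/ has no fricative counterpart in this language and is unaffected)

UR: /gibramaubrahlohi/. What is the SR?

gibramaubrahlohi

No segment of /gibramaubrahlohi/ meets the structural description of the rule, so the form surfaces unchanged.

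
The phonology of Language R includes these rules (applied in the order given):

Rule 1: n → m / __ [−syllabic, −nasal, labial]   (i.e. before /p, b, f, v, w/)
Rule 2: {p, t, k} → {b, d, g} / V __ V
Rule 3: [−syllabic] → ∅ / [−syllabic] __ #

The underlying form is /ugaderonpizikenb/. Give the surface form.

ugaderompizigem

Rule 1 (nasal place assimilation): /n/ precedes the labial consonant /p/, so it assimilates in place to [m]. /n/ precedes the labial consonant /b/, so it assimilates in place to [m]. /ugaderonpizikenb/ → ugaderompizikemb.
Rule 2 (intervocalic voicing): /k/ is a voiceless stop between vowels /i/ and /e/, so it voices to [g]. /ugaderompizikemb/ → ugaderompizigemb.
Rule 3 (final cluster simplification): /b/ is the second consonant of a word-final cluster /mb/, so it deletes. /ugaderompizigemb/ → ugaderompizigem.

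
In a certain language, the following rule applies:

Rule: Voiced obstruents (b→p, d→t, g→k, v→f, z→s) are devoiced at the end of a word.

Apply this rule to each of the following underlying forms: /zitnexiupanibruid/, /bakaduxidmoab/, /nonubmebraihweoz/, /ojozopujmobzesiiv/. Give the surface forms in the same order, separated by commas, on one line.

zitnexiupanibruit, bakaduxidmoap, nonubmebraihweos, ojozopujmobzesiif

/zitnexiupanibruid/: /d/ is a voiced obstruent in word-final position, so it devoices to [t]. → [zitnexiupanibruit].
/bakaduxidmoab/: /b/ is a voiced obstruent in word-final position, so it devoices to [p]. → [bakaduxidmoap].
/nonubmebraihweoz/: /z/ is a voiced obstruent in word-final position, so it devoices to [s]. → [nonubmebraihweos].
/ojozopujmobzesiiv/: /v/ is a voiced obstruent in word-final position, so it devoices to [f]. → [ojozopujmobzesiif].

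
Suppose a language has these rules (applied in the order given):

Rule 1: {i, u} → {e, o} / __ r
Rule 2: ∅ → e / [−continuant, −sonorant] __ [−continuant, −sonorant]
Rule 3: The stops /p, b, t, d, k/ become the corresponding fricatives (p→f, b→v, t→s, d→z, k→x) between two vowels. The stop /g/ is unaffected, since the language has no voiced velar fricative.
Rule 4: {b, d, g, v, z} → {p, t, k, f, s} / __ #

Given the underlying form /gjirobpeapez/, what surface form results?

Rule 1 (pre-rhotic lowering): /i/ is a high vowel immediately before /r/, so it lowers to [e]. /gjirobpeapez/ → gjerobpeapez.
Rule 2 (stop-cluster e-epenthesis): /b/ and /p/ form a stop–stop cluster, so [e] is inserted between them. /gjerobpeapez/ → gjerobepeapez.
Rule 3 (intervocalic spirantization): /b/ is a stop between vowels /o/ and /e/, so it spirantizes to the fricative [v]. /p/ is a stop between vowels /e/ and /e/, so it spirantizes to the fricative [f]. /p/ is a stop between vowels /a/ and /e/, so it spirantizes to the fricative [f]. /gjerobepeapez/ → gjerovefeafez.
Rule 4 (final devoicing): /z/ is a voiced obstruent in word-final position, so it devoices to [s]. /gjerovefeafez/ → gjerovefeafes.

gjerovefeafes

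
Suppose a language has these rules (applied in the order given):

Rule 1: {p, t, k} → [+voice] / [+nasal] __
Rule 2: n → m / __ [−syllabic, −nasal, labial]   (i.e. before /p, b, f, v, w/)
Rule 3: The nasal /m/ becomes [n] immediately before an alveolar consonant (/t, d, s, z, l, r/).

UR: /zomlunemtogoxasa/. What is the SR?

zonlunendogoxasa

Rule 1 (post-nasal voicing): /t/ is a voiceless stop immediately after the nasal /m/, so it voices to [d]. /zomlunemtogoxasa/ → zomlunemdogoxasa.
Rule 2 (nasal place assimilation): no segment meets the environment; /zomlunemdogoxasa/ is unchanged.
Rule 3 (nasal place assimilation): /m/ precedes the alveolar consonant /l/, so it assimilates in place to [n]. /m/ precedes the alveolar consonant /d/, so it assimilates in place to [n]. /zomlunemdogoxasa/ → zonlunendogoxasa.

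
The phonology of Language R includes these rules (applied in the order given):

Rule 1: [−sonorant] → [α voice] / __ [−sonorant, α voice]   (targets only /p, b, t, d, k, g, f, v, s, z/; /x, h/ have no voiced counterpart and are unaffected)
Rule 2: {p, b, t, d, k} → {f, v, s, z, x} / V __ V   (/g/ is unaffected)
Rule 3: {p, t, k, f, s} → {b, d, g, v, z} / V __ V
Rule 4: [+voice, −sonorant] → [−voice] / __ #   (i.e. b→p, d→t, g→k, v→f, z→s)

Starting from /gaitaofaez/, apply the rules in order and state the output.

gaizaovaes

Rule 1 (regressive voicing assimilation): no segment meets the environment; /gaitaofaez/ is unchanged.
Rule 2 (intervocalic spirantization): /t/ is a stop between vowels /i/ and /a/, so it spirantizes to the fricative [s]. /gaitaofaez/ → gaisaofaez.
Rule 3 (intervocalic voicing): /s/ is a voiceless obstruent between vowels /i/ and /a/, so it voices to [z]. /f/ is a voiceless obstruent between vowels /o/ and /a/, so it voices to [v]. /gaisaofaez/ → gaizaovaez.
Rule 4 (final devoicing): /z/ is a voiced obstruent in word-final position, so it devoices to [s]. /gaizaovaez/ → gaizaovaes.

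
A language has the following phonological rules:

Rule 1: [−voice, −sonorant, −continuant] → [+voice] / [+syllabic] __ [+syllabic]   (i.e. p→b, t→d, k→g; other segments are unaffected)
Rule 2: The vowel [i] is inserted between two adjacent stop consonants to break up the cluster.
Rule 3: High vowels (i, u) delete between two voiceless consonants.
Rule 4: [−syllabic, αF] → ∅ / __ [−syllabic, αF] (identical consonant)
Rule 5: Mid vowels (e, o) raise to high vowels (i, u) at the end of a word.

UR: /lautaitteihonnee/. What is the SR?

Rule 1 (intervocalic voicing): /t/ is a voiceless stop between vowels /u/ and /a/, so it voices to [d]. /lautaitteihonnee/ → laudaitteihonnee.
Rule 2 (stop-cluster i-epenthesis): /t/ and /t/ form a stop–stop cluster, so [i] is inserted between them. /laudaitteihonnee/ → laudaititeihonnee.
Rule 3 (high vowel syncope): /i/ is a high vowel flanked by voiceless consonants /t/ and /t/, so it deletes. /laudaititeihonnee/ → laudaitteihonnee.
Rule 4 (degemination): /tt/ is a geminate; the first /t/ deletes. /nn/ is a geminate; the first /n/ deletes. /laudaitteihonnee/ → laudaiteihonee.
Rule 5 (final vowel raising): /e/ is a mid vowel in word-final position, so it raises to [i]. /laudaiteihonee/ → laudaiteihonei.

laudaiteihonei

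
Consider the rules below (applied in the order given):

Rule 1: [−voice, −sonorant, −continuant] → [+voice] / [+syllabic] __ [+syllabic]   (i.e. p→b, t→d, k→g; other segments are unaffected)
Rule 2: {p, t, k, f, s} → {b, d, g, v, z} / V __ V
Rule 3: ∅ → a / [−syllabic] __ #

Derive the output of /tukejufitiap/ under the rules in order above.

tugejuvidiapa

Rule 1 (intervocalic voicing): /k/ is a voiceless stop between vowels /u/ and /e/, so it voices to [g]. /t/ is a voiceless stop between vowels /i/ and /i/, so it voices to [d]. /tukejufitiap/ → tugejufidiap.
Rule 2 (intervocalic voicing): /f/ is a voiceless obstruent between vowels /u/ and /i/, so it voices to [v]. /tugejufidiap/ → tugejuvidiap.
Rule 3 (final a-epenthesis): the form ends in the consonant /p/, so [a] is inserted word-finally. /tugejuvidiap/ → tugejuvidiapa.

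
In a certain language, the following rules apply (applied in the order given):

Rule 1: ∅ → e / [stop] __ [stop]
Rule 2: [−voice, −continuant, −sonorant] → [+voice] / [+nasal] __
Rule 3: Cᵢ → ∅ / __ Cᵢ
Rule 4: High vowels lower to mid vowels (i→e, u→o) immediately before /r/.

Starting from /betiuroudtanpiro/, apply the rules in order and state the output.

betioroudetanbero

Rule 1 (stop-cluster e-epenthesis): /d/ and /t/ form a stop–stop cluster, so [e] is inserted between them. /betiuroudtanpiro/ → betiuroudetanpiro.
Rule 2 (post-nasal voicing): /p/ is a voiceless stop immediately after the nasal /n/, so it voices to [b]. /betiuroudetanpiro/ → betiuroudetanbiro.
Rule 3 (degemination): no segment meets the environment; /betiuroudetanbiro/ is unchanged.
Rule 4 (pre-rhotic lowering): /u/ is a high vowel immediately before /r/, so it lowers to [o]. /i/ is a high vowel immediately before /r/, so it lowers to [e]. /betiuroudetanbiro/ → betioroudetanbero.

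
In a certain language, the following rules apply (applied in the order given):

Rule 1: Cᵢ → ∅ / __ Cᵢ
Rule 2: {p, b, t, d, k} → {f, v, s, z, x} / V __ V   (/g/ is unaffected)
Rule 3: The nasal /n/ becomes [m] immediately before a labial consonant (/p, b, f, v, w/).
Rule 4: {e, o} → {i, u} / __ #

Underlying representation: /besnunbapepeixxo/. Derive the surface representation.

besnumbafefeixu

Rule 1 (degemination): /xx/ is a geminate; the first /x/ deletes. /besnunbapepeixxo/ → besnunbapepeixo.
Rule 2 (intervocalic spirantization): /p/ is a stop between vowels /a/ and /e/, so it spirantizes to the fricative [f]. /p/ is a stop between vowels /e/ and /e/, so it spirantizes to the fricative [f]. /besnunbapepeixo/ → besnunbafefeixo.
Rule 3 (nasal place assimilation): /n/ precedes the labial consonant /b/, so it assimilates in place to [m]. /besnunbafefeixo/ → besnumbafefeixo.
Rule 4 (final vowel raising): /o/ is a mid vowel in word-final position, so it raises to [u]. /besnumbafefeixo/ → besnumbafefeixu.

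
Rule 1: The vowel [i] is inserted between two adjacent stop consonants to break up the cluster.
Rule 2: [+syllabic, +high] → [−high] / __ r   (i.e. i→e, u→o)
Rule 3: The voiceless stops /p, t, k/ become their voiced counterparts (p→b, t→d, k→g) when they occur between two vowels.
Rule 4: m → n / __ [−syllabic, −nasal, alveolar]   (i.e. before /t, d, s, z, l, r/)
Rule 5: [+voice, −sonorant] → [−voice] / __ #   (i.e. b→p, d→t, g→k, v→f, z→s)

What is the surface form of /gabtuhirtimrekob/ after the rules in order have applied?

gabiduhertinregop

Rule 1 (stop-cluster i-epenthesis): /b/ and /t/ form a stop–stop cluster, so [i] is inserted between them. /gabtuhirtimrekob/ → gabituhirtimrekob.
Rule 2 (pre-rhotic lowering): /i/ is a high vowel immediately before /r/, so it lowers to [e]. /gabituhirtimrekob/ → gabituhertimrekob.
Rule 3 (intervocalic voicing): /t/ is a voiceless stop between vowels /i/ and /u/, so it voices to [d]. /k/ is a voiceless stop between vowels /e/ and /o/, so it voices to [g]. /gabituhertimrekob/ → gabiduhertimregob.
Rule 4 (nasal place assimilation): /m/ precedes the alveolar consonant /r/, so it assimilates in place to [n]. /gabiduhertimregob/ → gabiduhertinregob.
Rule 5 (final devoicing): /b/ is a voiced obstruent in word-final position, so it devoices to [p]. /gabiduhertinregob/ → gabiduhertinregop.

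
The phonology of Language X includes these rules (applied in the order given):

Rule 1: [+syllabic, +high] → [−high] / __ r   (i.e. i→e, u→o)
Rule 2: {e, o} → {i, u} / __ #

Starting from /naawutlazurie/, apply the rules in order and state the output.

naawutlazorii

Rule 1 (pre-rhotic lowering): /u/ is a high vowel immediately before /r/, so it lowers to [o]. /naawutlazurie/ → naawutlazorie.
Rule 2 (final vowel raising): /e/ is a mid vowel in word-final position, so it raises to [i]. /naawutlazorie/ → naawutlazorii.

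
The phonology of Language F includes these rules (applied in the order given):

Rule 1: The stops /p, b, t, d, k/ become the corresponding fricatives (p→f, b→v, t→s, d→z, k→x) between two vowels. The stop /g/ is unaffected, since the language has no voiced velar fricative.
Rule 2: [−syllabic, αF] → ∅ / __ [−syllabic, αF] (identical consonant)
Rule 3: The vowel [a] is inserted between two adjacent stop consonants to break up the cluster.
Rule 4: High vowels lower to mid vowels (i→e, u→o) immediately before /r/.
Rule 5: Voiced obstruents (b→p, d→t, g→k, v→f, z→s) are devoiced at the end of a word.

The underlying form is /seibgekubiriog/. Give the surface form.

seibagexuveriok

Rule 1 (intervocalic spirantization): /k/ is a stop between vowels /e/ and /u/, so it spirantizes to the fricative [x]. /b/ is a stop between vowels /u/ and /i/, so it spirantizes to the fricative [v]. /seibgekubiriog/ → seibgexuviriog.
Rule 2 (degemination): no segment meets the environment; /seibgexuviriog/ is unchanged.
Rule 3 (stop-cluster a-epenthesis): /b/ and /g/ form a stop–stop cluster, so [a] is inserted between them. /seibgexuviriog/ → seibagexuviriog.
Rule 4 (pre-rhotic lowering): /i/ is a high vowel immediately before /r/, so it lowers to [e]. /seibagexuviriog/ → seibagexuveriog.
Rule 5 (final devoicing): /g/ is a voiced obstruent in word-final position, so it devoices to [k]. /seibagexuveriog/ → seibagexuveriok.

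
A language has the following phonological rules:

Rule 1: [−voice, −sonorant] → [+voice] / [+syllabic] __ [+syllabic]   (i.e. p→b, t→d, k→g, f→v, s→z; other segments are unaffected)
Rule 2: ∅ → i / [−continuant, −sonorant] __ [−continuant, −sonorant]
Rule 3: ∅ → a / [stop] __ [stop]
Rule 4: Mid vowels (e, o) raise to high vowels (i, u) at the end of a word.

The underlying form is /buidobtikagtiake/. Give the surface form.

buidobitigagitiagi

Rule 1 (intervocalic voicing): /k/ is a voiceless obstruent between vowels /i/ and /a/, so it voices to [g]. /k/ is a voiceless obstruent between vowels /a/ and /e/, so it voices to [g]. /buidobtikagtiake/ → buidobtigagtiage.
Rule 2 (stop-cluster i-epenthesis): /b/ and /t/ form a stop–stop cluster, so [i] is inserted between them. /g/ and /t/ form a stop–stop cluster, so [i] is inserted between them. /buidobtigagtiage/ → buidobitigagitiage.
Rule 3 (stop-cluster a-epenthesis): no segment meets the environment; /buidobitigagitiage/ is unchanged.
Rule 4 (final vowel raising): /e/ is a mid vowel in word-final position, so it raises to [i]. /buidobitigagitiage/ → buidobitigagitiagi.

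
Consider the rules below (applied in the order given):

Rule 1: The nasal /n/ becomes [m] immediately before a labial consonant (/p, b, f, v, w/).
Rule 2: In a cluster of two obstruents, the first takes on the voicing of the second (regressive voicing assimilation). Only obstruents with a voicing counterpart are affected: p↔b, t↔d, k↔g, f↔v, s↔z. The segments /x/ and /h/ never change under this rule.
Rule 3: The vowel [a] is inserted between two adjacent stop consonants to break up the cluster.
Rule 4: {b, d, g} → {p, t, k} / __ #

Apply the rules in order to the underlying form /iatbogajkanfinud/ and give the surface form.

iadabogajkamfinut

Rule 1 (nasal place assimilation): /n/ precedes the labial consonant /f/, so it assimilates in place to [m]. /iatbogajkanfinud/ → iatbogajkamfinud.
Rule 2 (regressive voicing assimilation): /t/ precedes the voiced obstruent /b/, so it voices to [d] by assimilation. /iatbogajkamfinud/ → iadbogajkamfinud.
Rule 3 (stop-cluster a-epenthesis): /d/ and /b/ form a stop–stop cluster, so [a] is inserted between them. /iadbogajkamfinud/ → iadabogajkamfinud.
Rule 4 (final devoicing): /d/ is a voiced stop in word-final position, so it devoices to [t]. /iadabogajkamfinud/ → iadabogajkamfinut.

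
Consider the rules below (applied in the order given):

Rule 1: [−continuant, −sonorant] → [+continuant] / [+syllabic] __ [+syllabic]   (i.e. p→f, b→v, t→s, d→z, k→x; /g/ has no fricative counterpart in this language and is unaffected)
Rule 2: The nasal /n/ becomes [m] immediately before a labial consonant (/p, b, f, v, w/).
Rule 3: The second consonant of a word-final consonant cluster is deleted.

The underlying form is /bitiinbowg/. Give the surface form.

Rule 1 (intervocalic spirantization): /t/ is a stop between vowels /i/ and /i/, so it spirantizes to the fricative [s]. /bitiinbowg/ → bisiinbowg.
Rule 2 (nasal place assimilation): /n/ precedes the labial consonant /b/, so it assimilates in place to [m]. /bisiinbowg/ → bisiimbowg.
Rule 3 (final cluster simplification): /g/ is the second consonant of a word-final cluster /wg/, so it deletes. /bisiimbowg/ → bisiimbow.

bisiimbow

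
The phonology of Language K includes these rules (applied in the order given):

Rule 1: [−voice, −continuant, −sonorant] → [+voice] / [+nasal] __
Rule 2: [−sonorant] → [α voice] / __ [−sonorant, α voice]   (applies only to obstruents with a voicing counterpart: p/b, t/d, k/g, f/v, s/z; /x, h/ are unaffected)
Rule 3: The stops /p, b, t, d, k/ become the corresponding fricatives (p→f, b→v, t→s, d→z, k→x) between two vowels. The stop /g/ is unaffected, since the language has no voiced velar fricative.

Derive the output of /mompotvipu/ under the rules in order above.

Rule 1 (post-nasal voicing): /p/ is a voiceless stop immediately after the nasal /m/, so it voices to [b]. /mompotvipu/ → mombotvipu.
Rule 2 (regressive voicing assimilation): /t/ precedes the voiced obstruent /v/, so it voices to [d] by assimilation. /mombotvipu/ → mombodvipu.
Rule 3 (intervocalic spirantization): /p/ is a stop between vowels /i/ and /u/, so it spirantizes to the fricative [f]. /mombodvipu/ → mombodvifu.

mombodvifu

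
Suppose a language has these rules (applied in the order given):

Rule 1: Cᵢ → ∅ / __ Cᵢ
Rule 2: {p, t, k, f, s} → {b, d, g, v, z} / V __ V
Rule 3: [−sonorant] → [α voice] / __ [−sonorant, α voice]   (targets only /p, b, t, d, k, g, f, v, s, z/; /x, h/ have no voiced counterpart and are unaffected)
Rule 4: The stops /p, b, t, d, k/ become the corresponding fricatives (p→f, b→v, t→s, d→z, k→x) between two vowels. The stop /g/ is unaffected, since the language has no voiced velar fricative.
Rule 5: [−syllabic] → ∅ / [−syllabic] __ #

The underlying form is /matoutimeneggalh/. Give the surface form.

Rule 1 (degemination): /gg/ is a geminate; the first /g/ deletes. /matoutimeneggalh/ → matoutimenegalh.
Rule 2 (intervocalic voicing): /t/ is a voiceless obstruent between vowels /a/ and /o/, so it voices to [d]. /t/ is a voiceless obstruent between vowels /u/ and /i/, so it voices to [d]. /matoutimenegalh/ → madoudimenegalh.
Rule 3 (regressive voicing assimilation): no segment meets the environment; /madoudimenegalh/ is unchanged.
Rule 4 (intervocalic spirantization): /d/ is a stop between vowels /a/ and /o/, so it spirantizes to the fricative [z]. /d/ is a stop between vowels /u/ and /i/, so it spirantizes to the fricative [z]. /madoudimenegalh/ → mazouzimenegalh.
Rule 5 (final cluster simplification): /h/ is the second consonant of a word-final cluster /lh/, so it deletes. /mazouzimenegalh/ → mazouzimenegal.

mazouzimenegal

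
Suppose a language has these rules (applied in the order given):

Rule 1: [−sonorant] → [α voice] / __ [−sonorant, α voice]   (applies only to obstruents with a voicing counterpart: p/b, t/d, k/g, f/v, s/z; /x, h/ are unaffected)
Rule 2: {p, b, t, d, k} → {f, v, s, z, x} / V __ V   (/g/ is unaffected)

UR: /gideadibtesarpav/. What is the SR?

gizeaziptesarpav

Rule 1 (regressive voicing assimilation): /b/ precedes the voiceless obstruent /t/, so it devoices to [p] by assimilation. /gideadibtesarpav/ → gideadiptesarpav.
Rule 2 (intervocalic spirantization): /d/ is a stop between vowels /i/ and /e/, so it spirantizes to the fricative [z]. /d/ is a stop between vowels /a/ and /i/, so it spirantizes to the fricative [z]. /gideadiptesarpav/ → gizeaziptesarpav.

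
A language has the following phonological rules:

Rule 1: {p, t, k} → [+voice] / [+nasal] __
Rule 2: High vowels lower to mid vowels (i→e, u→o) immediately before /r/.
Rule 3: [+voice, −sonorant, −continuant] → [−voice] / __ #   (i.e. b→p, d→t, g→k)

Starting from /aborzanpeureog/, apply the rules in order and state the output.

Rule 1 (post-nasal voicing): /p/ is a voiceless stop immediately after the nasal /n/, so it voices to [b]. /aborzanpeureog/ → aborzanbeureog.
Rule 2 (pre-rhotic lowering): /u/ is a high vowel immediately before /r/, so it lowers to [o]. /aborzanbeureog/ → aborzanbeoreog.
Rule 3 (final devoicing): /g/ is a voiced stop in word-final position, so it devoices to [k]. /aborzanbeoreog/ → aborzanbeoreok.

aborzanbeoreok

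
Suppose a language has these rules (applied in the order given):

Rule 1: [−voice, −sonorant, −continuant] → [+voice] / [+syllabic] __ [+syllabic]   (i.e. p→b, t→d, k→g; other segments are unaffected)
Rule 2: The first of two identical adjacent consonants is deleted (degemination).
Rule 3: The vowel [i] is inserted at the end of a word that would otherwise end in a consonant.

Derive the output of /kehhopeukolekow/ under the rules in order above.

Rule 1 (intervocalic voicing): /p/ is a voiceless stop between vowels /o/ and /e/, so it voices to [b]. /k/ is a voiceless stop between vowels /u/ and /o/, so it voices to [g]. /k/ is a voiceless stop between vowels /e/ and /o/, so it voices to [g]. /kehhopeukolekow/ → kehhobeugolegow.
Rule 2 (degemination): /hh/ is a geminate; the first /h/ deletes. /kehhobeugolegow/ → kehobeugolegow.
Rule 3 (final i-epenthesis): the form ends in the consonant /w/, so [i] is inserted word-finally. /kehobeugolegow/ → kehobeugolegowi.

kehobeugolegowi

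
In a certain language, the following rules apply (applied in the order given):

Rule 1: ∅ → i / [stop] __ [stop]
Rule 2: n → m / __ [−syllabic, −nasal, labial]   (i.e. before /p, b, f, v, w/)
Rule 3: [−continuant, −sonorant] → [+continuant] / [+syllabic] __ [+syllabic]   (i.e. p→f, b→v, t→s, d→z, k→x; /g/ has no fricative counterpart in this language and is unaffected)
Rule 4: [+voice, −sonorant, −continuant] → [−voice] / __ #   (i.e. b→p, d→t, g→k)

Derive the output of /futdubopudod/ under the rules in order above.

fusizuvofuzot

Rule 1 (stop-cluster i-epenthesis): /t/ and /d/ form a stop–stop cluster, so [i] is inserted between them. /futdubopudod/ → futidubopudod.
Rule 2 (nasal place assimilation): no segment meets the environment; /futidubopudod/ is unchanged.
Rule 3 (intervocalic spirantization): /t/ is a stop between vowels /u/ and /i/, so it spirantizes to the fricative [s]. /d/ is a stop between vowels /i/ and /u/, so it spirantizes to the fricative [z]. /b/ is a stop between vowels /u/ and /o/, so it spirantizes to the fricative [v]. /p/ is a stop between vowels /o/ and /u/, so it spirantizes to the fricative [f]. /d/ is a stop between vowels /u/ and /o/, so it spirantizes to the fricative [z]. /futidubopudod/ → fusizuvofuzod.
Rule 4 (final devoicing): /d/ is a voiced stop in word-final position, so it devoices to [t]. /fusizuvofuzod/ → fusizuvofuzot.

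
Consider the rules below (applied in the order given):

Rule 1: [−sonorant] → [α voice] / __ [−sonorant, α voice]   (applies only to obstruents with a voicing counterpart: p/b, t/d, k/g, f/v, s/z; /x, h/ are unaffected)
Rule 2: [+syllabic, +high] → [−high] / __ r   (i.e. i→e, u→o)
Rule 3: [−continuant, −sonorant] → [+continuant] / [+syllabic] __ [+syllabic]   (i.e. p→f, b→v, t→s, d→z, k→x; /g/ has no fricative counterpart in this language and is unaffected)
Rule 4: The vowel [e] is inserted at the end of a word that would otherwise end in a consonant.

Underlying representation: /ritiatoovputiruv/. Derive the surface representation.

risiasoofpuseruve

Rule 1 (regressive voicing assimilation): /v/ precedes the voiceless obstruent /p/, so it devoices to [f] by assimilation. /ritiatoovputiruv/ → ritiatoofputiruv.
Rule 2 (pre-rhotic lowering): /i/ is a high vowel immediately before /r/, so it lowers to [e]. /ritiatoofputiruv/ → ritiatoofputeruv.
Rule 3 (intervocalic spirantization): /t/ is a stop between vowels /i/ and /i/, so it spirantizes to the fricative [s]. /t/ is a stop between vowels /a/ and /o/, so it spirantizes to the fricative [s]. /t/ is a stop between vowels /u/ and /e/, so it spirantizes to the fricative [s]. /ritiatoofputeruv/ → risiasoofpuseruv.
Rule 4 (final e-epenthesis): the form ends in the consonant /v/, so [e] is inserted word-finally. /risiasoofpuseruv/ → risiasoofpuseruve.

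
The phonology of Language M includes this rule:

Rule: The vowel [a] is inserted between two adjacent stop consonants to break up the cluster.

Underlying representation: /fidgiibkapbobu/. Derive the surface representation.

/d/ and /g/ form a stop–stop cluster, so [a] is inserted between them.
/b/ and /k/ form a stop–stop cluster, so [a] is inserted between them.
/p/ and /b/ form a stop–stop cluster, so [a] is inserted between them.
Surface form: [fidagiibakapabobu].

fidagiibakapabobu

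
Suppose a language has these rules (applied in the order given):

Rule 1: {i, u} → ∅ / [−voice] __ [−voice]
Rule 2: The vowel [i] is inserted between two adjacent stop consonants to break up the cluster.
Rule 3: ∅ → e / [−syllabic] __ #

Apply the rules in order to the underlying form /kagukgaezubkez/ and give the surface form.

Rule 1 (high vowel syncope): no segment meets the environment; /kagukgaezubkez/ is unchanged.
Rule 2 (stop-cluster i-epenthesis): /k/ and /g/ form a stop–stop cluster, so [i] is inserted between them. /b/ and /k/ form a stop–stop cluster, so [i] is inserted between them. /kagukgaezubkez/ → kagukigaezubikez.
Rule 3 (final e-epenthesis): the form ends in the consonant /z/, so [e] is inserted word-finally. /kagukigaezubikez/ → kagukigaezubikeze.

kagukigaezubikeze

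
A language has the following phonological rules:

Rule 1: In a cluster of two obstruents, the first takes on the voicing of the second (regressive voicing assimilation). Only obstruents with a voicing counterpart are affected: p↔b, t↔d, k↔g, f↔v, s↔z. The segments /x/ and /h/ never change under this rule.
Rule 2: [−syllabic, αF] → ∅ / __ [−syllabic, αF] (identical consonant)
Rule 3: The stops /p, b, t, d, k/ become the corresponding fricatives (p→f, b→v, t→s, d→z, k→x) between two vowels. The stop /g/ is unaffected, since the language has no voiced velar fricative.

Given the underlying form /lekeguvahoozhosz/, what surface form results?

Rule 1 (regressive voicing assimilation): /z/ precedes the voiceless obstruent /h/, so it devoices to [s] by assimilation. /s/ precedes the voiced obstruent /z/, so it voices to [z] by assimilation. /lekeguvahoozhosz/ → lekeguvahooshozz.
Rule 2 (degemination): /zz/ is a geminate; the first /z/ deletes. /lekeguvahooshozz/ → lekeguvahooshoz.
Rule 3 (intervocalic spirantization): /k/ is a stop between vowels /e/ and /e/, so it spirantizes to the fricative [x]. /lekeguvahooshoz/ → lexeguvahooshoz.

lexeguvahooshoz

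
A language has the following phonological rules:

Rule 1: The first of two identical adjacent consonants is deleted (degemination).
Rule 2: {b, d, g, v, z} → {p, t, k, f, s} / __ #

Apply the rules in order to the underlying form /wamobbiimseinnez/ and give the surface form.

wamobiimseines

Rule 1 (degemination): /bb/ is a geminate; the first /b/ deletes. /nn/ is a geminate; the first /n/ deletes. /wamobbiimseinnez/ → wamobiimseinez.
Rule 2 (final devoicing): /z/ is a voiced obstruent in word-final position, so it devoices to [s]. /wamobiimseinez/ → wamobiimseines.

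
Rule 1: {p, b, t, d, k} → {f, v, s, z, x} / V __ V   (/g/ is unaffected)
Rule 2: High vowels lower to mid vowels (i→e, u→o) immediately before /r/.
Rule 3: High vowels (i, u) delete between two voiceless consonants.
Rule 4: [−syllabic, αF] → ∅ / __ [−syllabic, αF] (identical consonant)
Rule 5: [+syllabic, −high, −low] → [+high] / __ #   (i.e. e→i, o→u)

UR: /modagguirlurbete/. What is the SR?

Rule 1 (intervocalic spirantization): /d/ is a stop between vowels /o/ and /a/, so it spirantizes to the fricative [z]. /t/ is a stop between vowels /e/ and /e/, so it spirantizes to the fricative [s]. /modagguirlurbete/ → mozagguirlurbese.
Rule 2 (pre-rhotic lowering): /i/ is a high vowel immediately before /r/, so it lowers to [e]. /u/ is a high vowel immediately before /r/, so it lowers to [o]. /mozagguirlurbese/ → mozagguerlorbese.
Rule 3 (high vowel syncope): no segment meets the environment; /mozagguerlorbese/ is unchanged.
Rule 4 (degemination): /gg/ is a geminate; the first /g/ deletes. /mozagguerlorbese/ → mozaguerlorbese.
Rule 5 (final vowel raising): /e/ is a mid vowel in word-final position, so it raises to [i]. /mozaguerlorbese/ → mozaguerlorbesi.

mozaguerlorbesi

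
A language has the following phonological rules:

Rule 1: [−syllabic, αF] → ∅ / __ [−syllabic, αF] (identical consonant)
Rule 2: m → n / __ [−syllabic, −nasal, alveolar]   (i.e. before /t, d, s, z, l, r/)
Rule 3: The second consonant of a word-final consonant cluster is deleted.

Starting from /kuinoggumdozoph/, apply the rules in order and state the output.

Rule 1 (degemination): /gg/ is a geminate; the first /g/ deletes. /kuinoggumdozoph/ → kuinogumdozoph.
Rule 2 (nasal place assimilation): /m/ precedes the alveolar consonant /d/, so it assimilates in place to [n]. /kuinogumdozoph/ → kuinogundozoph.
Rule 3 (final cluster simplification): /h/ is the second consonant of a word-final cluster /ph/, so it deletes. /kuinogundozoph/ → kuinogundozop.

kuinogundozop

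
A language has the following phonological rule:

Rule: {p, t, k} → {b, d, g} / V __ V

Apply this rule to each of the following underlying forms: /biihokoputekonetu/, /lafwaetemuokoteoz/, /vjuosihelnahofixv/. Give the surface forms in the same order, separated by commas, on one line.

/biihokoputekonetu/: /k/ is a voiceless stop between vowels /o/ and /o/, so it voices to [g]. /p/ is a voiceless stop between vowels /o/ and /u/, so it voices to [b]. /t/ is a voiceless stop between vowels /u/ and /e/, so it voices to [d]. /k/ is a voiceless stop between vowels /e/ and /o/, so it voices to [g]. /t/ is a voiceless stop between vowels /e/ and /u/, so it voices to [d]. → [biihogobudegonedu].
/lafwaetemuokoteoz/: /t/ is a voiceless stop between vowels /e/ and /e/, so it voices to [d]. /k/ is a voiceless stop between vowels /o/ and /o/, so it voices to [g]. /t/ is a voiceless stop between vowels /o/ and /e/, so it voices to [d]. → [lafwaedemuogodeoz].
/vjuosihelnahofixv/: the rule's environment is not met; surfaces unchanged as [vjuosihelnahofixv].

biihogobudegonedu, lafwaedemuogodeoz, vjuosihelnahofixv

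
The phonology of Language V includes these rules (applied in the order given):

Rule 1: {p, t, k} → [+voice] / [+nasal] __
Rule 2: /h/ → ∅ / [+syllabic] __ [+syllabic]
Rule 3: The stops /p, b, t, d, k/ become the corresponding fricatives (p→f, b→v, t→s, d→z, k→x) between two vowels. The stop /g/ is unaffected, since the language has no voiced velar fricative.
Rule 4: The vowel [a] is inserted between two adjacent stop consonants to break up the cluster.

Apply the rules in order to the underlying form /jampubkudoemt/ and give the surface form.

jambubakuzoemd

Rule 1 (post-nasal voicing): /p/ is a voiceless stop immediately after the nasal /m/, so it voices to [b]. /t/ is a voiceless stop immediately after the nasal /m/, so it voices to [d]. /jampubkudoemt/ → jambubkudoemd.
Rule 2 (intervocalic h-deletion): no segment meets the environment; /jambubkudoemd/ is unchanged.
Rule 3 (intervocalic spirantization): /d/ is a stop between vowels /u/ and /o/, so it spirantizes to the fricative [z]. /jambubkudoemd/ → jambubkuzoemd.
Rule 4 (stop-cluster a-epenthesis): /b/ and /k/ form a stop–stop cluster, so [a] is inserted between them. /jambubkuzoemd/ → jambubakuzoemd.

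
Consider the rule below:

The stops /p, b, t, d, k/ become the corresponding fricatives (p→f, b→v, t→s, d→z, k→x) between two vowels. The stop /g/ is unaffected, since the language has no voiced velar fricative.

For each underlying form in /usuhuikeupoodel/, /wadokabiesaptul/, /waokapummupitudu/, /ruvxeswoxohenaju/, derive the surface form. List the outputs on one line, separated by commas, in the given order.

/usuhuikeupoodel/: /k/ is a stop between vowels /i/ and /e/, so it spirantizes to the fricative [x]. /p/ is a stop between vowels /u/ and /o/, so it spirantizes to the fricative [f]. /d/ is a stop between vowels /o/ and /e/, so it spirantizes to the fricative [z]. → [usuhuixeufoozel].
/wadokabiesaptul/: /d/ is a stop between vowels /a/ and /o/, so it spirantizes to the fricative [z]. /k/ is a stop between vowels /o/ and /a/, so it spirantizes to the fricative [x]. /b/ is a stop between vowels /a/ and /i/, so it spirantizes to the fricative [v]. → [wazoxaviesaptul].
/waokapummupitudu/: /k/ is a stop between vowels /o/ and /a/, so it spirantizes to the fricative [x]. /p/ is a stop between vowels /a/ and /u/, so it spirantizes to the fricative [f]. /p/ is a stop between vowels /u/ and /i/, so it spirantizes to the fricative [f]. /t/ is a stop between vowels /i/ and /u/, so it spirantizes to the fricative [s]. /d/ is a stop between vowels /u/ and /u/, so it spirantizes to the fricative [z]. → [waoxafummufisuzu].
/ruvxeswoxohenaju/: the rule's environment is not met; surfaces unchanged as [ruvxeswoxohenaju].

usuhuixeufoozel, wazoxaviesaptul, waoxafummufisuzu, ruvxeswoxohenaju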